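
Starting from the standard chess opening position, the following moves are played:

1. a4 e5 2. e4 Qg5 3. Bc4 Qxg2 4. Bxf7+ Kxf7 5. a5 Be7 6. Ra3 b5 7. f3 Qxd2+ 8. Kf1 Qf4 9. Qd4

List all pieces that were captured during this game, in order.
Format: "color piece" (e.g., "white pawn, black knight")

Tracking captures:
  Qxg2: captured white pawn
  Bxf7+: captured black pawn
  Kxf7: captured white bishop
  Qxd2+: captured white pawn

white pawn, black pawn, white bishop, white pawn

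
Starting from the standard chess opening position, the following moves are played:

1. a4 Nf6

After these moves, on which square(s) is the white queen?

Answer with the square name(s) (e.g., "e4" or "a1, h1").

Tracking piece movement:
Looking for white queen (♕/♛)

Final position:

  a b c d e f g h
  ─────────────────
8│♜ ♞ ♝ ♛ ♚ ♝ · ♜│8
7│♟ ♟ ♟ ♟ ♟ ♟ ♟ ♟│7
6│· · · · · ♞ · ·│6
5│· · · · · · · ·│5
4│♙ · · · · · · ·│4
3│· · · · · · · ·│3
2│· ♙ ♙ ♙ ♙ ♙ ♙ ♙│2
1│♖ ♘ ♗ ♕ ♔ ♗ ♘ ♖│1
  ─────────────────
  a b c d e f g h


d1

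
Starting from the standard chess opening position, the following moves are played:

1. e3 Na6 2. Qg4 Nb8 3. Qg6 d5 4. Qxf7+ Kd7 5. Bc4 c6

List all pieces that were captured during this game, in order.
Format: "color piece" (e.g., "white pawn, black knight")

Tracking captures:
  Qxf7+: captured black pawn

black pawn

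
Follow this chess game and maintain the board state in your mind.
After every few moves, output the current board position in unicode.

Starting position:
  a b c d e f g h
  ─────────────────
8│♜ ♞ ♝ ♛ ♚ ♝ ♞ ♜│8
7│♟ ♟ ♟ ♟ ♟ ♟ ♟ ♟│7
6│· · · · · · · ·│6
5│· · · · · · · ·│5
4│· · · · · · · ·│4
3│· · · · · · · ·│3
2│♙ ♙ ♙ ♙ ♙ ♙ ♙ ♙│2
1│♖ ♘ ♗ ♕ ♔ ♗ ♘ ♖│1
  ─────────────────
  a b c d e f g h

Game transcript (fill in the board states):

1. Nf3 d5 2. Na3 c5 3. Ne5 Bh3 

  a b c d e f g h
  ─────────────────
8│♜ ♞ · ♛ ♚ ♝ ♞ ♜│8
7│♟ ♟ · · ♟ ♟ ♟ ♟│7
6│· · · · · · · ·│6
5│· · ♟ ♟ ♘ · · ·│5
4│· · · · · · · ·│4
3│♘ · · · · · · ♝│3
2│♙ ♙ ♙ ♙ ♙ ♙ ♙ ♙│2
1│♖ · ♗ ♕ ♔ ♗ · ♖│1
  ─────────────────
  a b c d e f g h

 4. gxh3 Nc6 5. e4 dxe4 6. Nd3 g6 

  a b c d e f g h
  ─────────────────
8│♜ · · ♛ ♚ ♝ ♞ ♜│8
7│♟ ♟ · · ♟ ♟ · ♟│7
6│· · ♞ · · · ♟ ·│6
5│· · ♟ · · · · ·│5
4│· · · · ♟ · · ·│4
3│♘ · · ♘ · · · ♙│3
2│♙ ♙ ♙ ♙ · ♙ · ♙│2
1│♖ · ♗ ♕ ♔ ♗ · ♖│1
  ─────────────────
  a b c d e f g h

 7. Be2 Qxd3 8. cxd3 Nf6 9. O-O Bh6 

  a b c d e f g h
  ─────────────────
8│♜ · · · ♚ · · ♜│8
7│♟ ♟ · · ♟ ♟ · ♟│7
6│· · ♞ · · ♞ ♟ ♝│6
5│· · ♟ · · · · ·│5
4│· · · · ♟ · · ·│4
3│♘ · · ♙ · · · ♙│3
2│♙ ♙ · ♙ ♗ ♙ · ♙│2
1│♖ · ♗ ♕ · ♖ ♔ ·│1
  ─────────────────
  a b c d e f g h

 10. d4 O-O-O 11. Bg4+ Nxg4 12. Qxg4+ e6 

  a b c d e f g h
  ─────────────────
8│· · ♚ ♜ · · · ♜│8
7│♟ ♟ · · · ♟ · ♟│7
6│· · ♞ · ♟ · ♟ ♝│6
5│· · ♟ · · · · ·│5
4│· · · ♙ ♟ · ♕ ·│4
3│♘ · · · · · · ♙│3
2│♙ ♙ · ♙ · ♙ · ♙│2
1│♖ · ♗ · · ♖ ♔ ·│1
  ─────────────────
  a b c d e f g h



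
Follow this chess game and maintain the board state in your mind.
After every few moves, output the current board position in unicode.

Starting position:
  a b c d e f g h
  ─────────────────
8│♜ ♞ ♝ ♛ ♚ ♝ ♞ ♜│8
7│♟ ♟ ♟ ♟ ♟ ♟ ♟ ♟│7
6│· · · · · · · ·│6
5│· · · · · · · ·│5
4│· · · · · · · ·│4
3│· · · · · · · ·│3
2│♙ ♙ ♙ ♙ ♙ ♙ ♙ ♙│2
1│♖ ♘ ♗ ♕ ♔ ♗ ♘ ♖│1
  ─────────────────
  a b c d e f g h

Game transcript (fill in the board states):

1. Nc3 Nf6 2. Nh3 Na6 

  a b c d e f g h
  ─────────────────
8│♜ · ♝ ♛ ♚ ♝ · ♜│8
7│♟ ♟ ♟ ♟ ♟ ♟ ♟ ♟│7
6│♞ · · · · ♞ · ·│6
5│· · · · · · · ·│5
4│· · · · · · · ·│4
3│· · ♘ · · · · ♘│3
2│♙ ♙ ♙ ♙ ♙ ♙ ♙ ♙│2
1│♖ · ♗ ♕ ♔ ♗ · ♖│1
  ─────────────────
  a b c d e f g h

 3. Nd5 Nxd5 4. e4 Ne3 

  a b c d e f g h
  ─────────────────
8│♜ · ♝ ♛ ♚ ♝ · ♜│8
7│♟ ♟ ♟ ♟ ♟ ♟ ♟ ♟│7
6│♞ · · · · · · ·│6
5│· · · · · · · ·│5
4│· · · · ♙ · · ·│4
3│· · · · ♞ · · ♘│3
2│♙ ♙ ♙ ♙ · ♙ ♙ ♙│2
1│♖ · ♗ ♕ ♔ ♗ · ♖│1
  ─────────────────
  a b c d e f g h

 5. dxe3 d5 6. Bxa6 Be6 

  a b c d e f g h
  ─────────────────
8│♜ · · ♛ ♚ ♝ · ♜│8
7│♟ ♟ ♟ · ♟ ♟ ♟ ♟│7
6│♗ · · · ♝ · · ·│6
5│· · · ♟ · · · ·│5
4│· · · · ♙ · · ·│4
3│· · · · ♙ · · ♘│3
2│♙ ♙ ♙ · · ♙ ♙ ♙│2
1│♖ · ♗ ♕ ♔ · · ♖│1
  ─────────────────
  a b c d e f g h

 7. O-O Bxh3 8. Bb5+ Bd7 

  a b c d e f g h
  ─────────────────
8│♜ · · ♛ ♚ ♝ · ♜│8
7│♟ ♟ ♟ ♝ ♟ ♟ ♟ ♟│7
6│· · · · · · · ·│6
5│· ♗ · ♟ · · · ·│5
4│· · · · ♙ · · ·│4
3│· · · · ♙ · · ·│3
2│♙ ♙ ♙ · · ♙ ♙ ♙│2
1│♖ · ♗ ♕ · ♖ ♔ ·│1
  ─────────────────
  a b c d e f g h

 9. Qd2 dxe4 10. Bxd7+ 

  a b c d e f g h
  ─────────────────
8│♜ · · ♛ ♚ ♝ · ♜│8
7│♟ ♟ ♟ ♗ ♟ ♟ ♟ ♟│7
6│· · · · · · · ·│6
5│· · · · · · · ·│5
4│· · · · ♟ · · ·│4
3│· · · · ♙ · · ·│3
2│♙ ♙ ♙ ♕ · ♙ ♙ ♙│2
1│♖ · ♗ · · ♖ ♔ ·│1
  ─────────────────
  a b c d e f g h


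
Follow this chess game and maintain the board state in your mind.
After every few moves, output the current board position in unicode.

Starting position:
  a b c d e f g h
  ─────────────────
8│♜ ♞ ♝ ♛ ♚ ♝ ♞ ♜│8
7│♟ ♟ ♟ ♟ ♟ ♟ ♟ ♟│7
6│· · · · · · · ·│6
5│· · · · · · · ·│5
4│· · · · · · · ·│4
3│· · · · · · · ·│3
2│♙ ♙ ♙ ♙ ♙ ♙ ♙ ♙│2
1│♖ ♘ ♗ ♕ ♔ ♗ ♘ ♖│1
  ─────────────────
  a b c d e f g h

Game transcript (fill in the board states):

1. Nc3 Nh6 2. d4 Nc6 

  a b c d e f g h
  ─────────────────
8│♜ · ♝ ♛ ♚ ♝ · ♜│8
7│♟ ♟ ♟ ♟ ♟ ♟ ♟ ♟│7
6│· · ♞ · · · · ♞│6
5│· · · · · · · ·│5
4│· · · ♙ · · · ·│4
3│· · ♘ · · · · ·│3
2│♙ ♙ ♙ · ♙ ♙ ♙ ♙│2
1│♖ · ♗ ♕ ♔ ♗ ♘ ♖│1
  ─────────────────
  a b c d e f g h

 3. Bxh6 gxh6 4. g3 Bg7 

  a b c d e f g h
  ─────────────────
8│♜ · ♝ ♛ ♚ · · ♜│8
7│♟ ♟ ♟ ♟ ♟ ♟ ♝ ♟│7
6│· · ♞ · · · · ♟│6
5│· · · · · · · ·│5
4│· · · ♙ · · · ·│4
3│· · ♘ · · · ♙ ·│3
2│♙ ♙ ♙ · ♙ ♙ · ♙│2
1│♖ · · ♕ ♔ ♗ ♘ ♖│1
  ─────────────────
  a b c d e f g h

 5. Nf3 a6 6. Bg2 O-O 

  a b c d e f g h
  ─────────────────
8│♜ · ♝ ♛ · ♜ ♚ ·│8
7│· ♟ ♟ ♟ ♟ ♟ ♝ ♟│7
6│♟ · ♞ · · · · ♟│6
5│· · · · · · · ·│5
4│· · · ♙ · · · ·│4
3│· · ♘ · · ♘ ♙ ·│3
2│♙ ♙ ♙ · ♙ ♙ ♗ ♙│2
1│♖ · · ♕ ♔ · · ♖│1
  ─────────────────
  a b c d e f g h

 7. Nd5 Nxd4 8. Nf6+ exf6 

  a b c d e f g h
  ─────────────────
8│♜ · ♝ ♛ · ♜ ♚ ·│8
7│· ♟ ♟ ♟ · ♟ ♝ ♟│7
6│♟ · · · · ♟ · ♟│6
5│· · · · · · · ·│5
4│· · · ♞ · · · ·│4
3│· · · · · ♘ ♙ ·│3
2│♙ ♙ ♙ · ♙ ♙ ♗ ♙│2
1│♖ · · ♕ ♔ · · ♖│1
  ─────────────────
  a b c d e f g h

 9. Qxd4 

  a b c d e f g h
  ─────────────────
8│♜ · ♝ ♛ · ♜ ♚ ·│8
7│· ♟ ♟ ♟ · ♟ ♝ ♟│7
6│♟ · · · · ♟ · ♟│6
5│· · · · · · · ·│5
4│· · · ♕ · · · ·│4
3│· · · · · ♘ ♙ ·│3
2│♙ ♙ ♙ · ♙ ♙ ♗ ♙│2
1│♖ · · · ♔ · · ♖│1
  ─────────────────
  a b c d e f g h


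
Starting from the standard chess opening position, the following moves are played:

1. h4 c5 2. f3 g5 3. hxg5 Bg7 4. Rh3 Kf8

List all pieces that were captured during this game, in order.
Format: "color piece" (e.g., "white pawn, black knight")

Tracking captures:
  hxg5: captured black pawn

black pawn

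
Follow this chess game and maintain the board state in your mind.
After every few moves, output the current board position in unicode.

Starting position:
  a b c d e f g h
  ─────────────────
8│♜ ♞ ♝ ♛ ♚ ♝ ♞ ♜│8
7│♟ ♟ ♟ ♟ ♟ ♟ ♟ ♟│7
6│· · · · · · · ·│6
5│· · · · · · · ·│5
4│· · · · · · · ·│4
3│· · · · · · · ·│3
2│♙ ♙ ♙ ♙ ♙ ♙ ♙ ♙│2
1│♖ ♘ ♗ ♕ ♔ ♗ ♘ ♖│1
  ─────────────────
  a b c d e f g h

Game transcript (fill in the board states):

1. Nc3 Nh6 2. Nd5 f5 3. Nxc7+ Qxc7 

  a b c d e f g h
  ─────────────────
8│♜ ♞ ♝ · ♚ ♝ · ♜│8
7│♟ ♟ ♛ ♟ ♟ · ♟ ♟│7
6│· · · · · · · ♞│6
5│· · · · · ♟ · ·│5
4│· · · · · · · ·│4
3│· · · · · · · ·│3
2│♙ ♙ ♙ ♙ ♙ ♙ ♙ ♙│2
1│♖ · ♗ ♕ ♔ ♗ ♘ ♖│1
  ─────────────────
  a b c d e f g h

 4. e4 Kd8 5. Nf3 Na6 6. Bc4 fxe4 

  a b c d e f g h
  ─────────────────
8│♜ · ♝ ♚ · ♝ · ♜│8
7│♟ ♟ ♛ ♟ ♟ · ♟ ♟│7
6│♞ · · · · · · ♞│6
5│· · · · · · · ·│5
4│· · ♗ · ♟ · · ·│4
3│· · · · · ♘ · ·│3
2│♙ ♙ ♙ ♙ · ♙ ♙ ♙│2
1│♖ · ♗ ♕ ♔ · · ♖│1
  ─────────────────
  a b c d e f g h

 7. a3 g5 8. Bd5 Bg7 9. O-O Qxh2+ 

  a b c d e f g h
  ─────────────────
8│♜ · ♝ ♚ · · · ♜│8
7│♟ ♟ · ♟ ♟ · ♝ ♟│7
6│♞ · · · · · · ♞│6
5│· · · ♗ · · ♟ ·│5
4│· · · · ♟ · · ·│4
3│♙ · · · · ♘ · ·│3
2│· ♙ ♙ ♙ · ♙ ♙ ♛│2
1│♖ · ♗ ♕ · ♖ ♔ ·│1
  ─────────────────
  a b c d e f g h

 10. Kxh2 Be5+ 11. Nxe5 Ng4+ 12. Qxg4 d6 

  a b c d e f g h
  ─────────────────
8│♜ · ♝ ♚ · · · ♜│8
7│♟ ♟ · · ♟ · · ♟│7
6│♞ · · ♟ · · · ·│6
5│· · · ♗ ♘ · ♟ ·│5
4│· · · · ♟ · ♕ ·│4
3│♙ · · · · · · ·│3
2│· ♙ ♙ ♙ · ♙ ♙ ♔│2
1│♖ · ♗ · · ♖ · ·│1
  ─────────────────
  a b c d e f g h

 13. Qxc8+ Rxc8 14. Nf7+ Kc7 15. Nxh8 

  a b c d e f g h
  ─────────────────
8│· · ♜ · · · · ♘│8
7│♟ ♟ ♚ · ♟ · · ♟│7
6│♞ · · ♟ · · · ·│6
5│· · · ♗ · · ♟ ·│5
4│· · · · ♟ · · ·│4
3│♙ · · · · · · ·│3
2│· ♙ ♙ ♙ · ♙ ♙ ♔│2
1│♖ · ♗ · · ♖ · ·│1
  ─────────────────
  a b c d e f g h


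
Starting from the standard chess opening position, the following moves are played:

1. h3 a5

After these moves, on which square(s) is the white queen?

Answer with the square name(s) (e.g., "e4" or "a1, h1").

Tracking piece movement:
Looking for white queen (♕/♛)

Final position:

  a b c d e f g h
  ─────────────────
8│♜ ♞ ♝ ♛ ♚ ♝ ♞ ♜│8
7│· ♟ ♟ ♟ ♟ ♟ ♟ ♟│7
6│· · · · · · · ·│6
5│♟ · · · · · · ·│5
4│· · · · · · · ·│4
3│· · · · · · · ♙│3
2│♙ ♙ ♙ ♙ ♙ ♙ ♙ ·│2
1│♖ ♘ ♗ ♕ ♔ ♗ ♘ ♖│1
  ─────────────────
  a b c d e f g h


d1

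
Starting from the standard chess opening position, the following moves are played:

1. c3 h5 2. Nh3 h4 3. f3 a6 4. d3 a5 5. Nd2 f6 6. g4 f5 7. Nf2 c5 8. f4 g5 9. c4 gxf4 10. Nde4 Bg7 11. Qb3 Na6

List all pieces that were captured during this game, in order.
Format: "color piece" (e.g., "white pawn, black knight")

Tracking captures:
  gxf4: captured white pawn

white pawn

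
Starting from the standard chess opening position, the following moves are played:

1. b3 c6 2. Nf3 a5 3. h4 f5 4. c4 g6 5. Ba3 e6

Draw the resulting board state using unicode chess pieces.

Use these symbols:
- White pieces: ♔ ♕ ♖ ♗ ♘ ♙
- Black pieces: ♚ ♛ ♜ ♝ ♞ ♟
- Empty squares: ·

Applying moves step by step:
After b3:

♜ ♞ ♝ ♛ ♚ ♝ ♞ ♜
♟ ♟ ♟ ♟ ♟ ♟ ♟ ♟
· · · · · · · ·
· · · · · · · ·
· · · · · · · ·
· ♙ · · · · · ·
♙ · ♙ ♙ ♙ ♙ ♙ ♙
♖ ♘ ♗ ♕ ♔ ♗ ♘ ♖


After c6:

♜ ♞ ♝ ♛ ♚ ♝ ♞ ♜
♟ ♟ · ♟ ♟ ♟ ♟ ♟
· · ♟ · · · · ·
· · · · · · · ·
· · · · · · · ·
· ♙ · · · · · ·
♙ · ♙ ♙ ♙ ♙ ♙ ♙
♖ ♘ ♗ ♕ ♔ ♗ ♘ ♖


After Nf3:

♜ ♞ ♝ ♛ ♚ ♝ ♞ ♜
♟ ♟ · ♟ ♟ ♟ ♟ ♟
· · ♟ · · · · ·
· · · · · · · ·
· · · · · · · ·
· ♙ · · · ♘ · ·
♙ · ♙ ♙ ♙ ♙ ♙ ♙
♖ ♘ ♗ ♕ ♔ ♗ · ♖


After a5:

♜ ♞ ♝ ♛ ♚ ♝ ♞ ♜
· ♟ · ♟ ♟ ♟ ♟ ♟
· · ♟ · · · · ·
♟ · · · · · · ·
· · · · · · · ·
· ♙ · · · ♘ · ·
♙ · ♙ ♙ ♙ ♙ ♙ ♙
♖ ♘ ♗ ♕ ♔ ♗ · ♖


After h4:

♜ ♞ ♝ ♛ ♚ ♝ ♞ ♜
· ♟ · ♟ ♟ ♟ ♟ ♟
· · ♟ · · · · ·
♟ · · · · · · ·
· · · · · · · ♙
· ♙ · · · ♘ · ·
♙ · ♙ ♙ ♙ ♙ ♙ ·
♖ ♘ ♗ ♕ ♔ ♗ · ♖


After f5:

♜ ♞ ♝ ♛ ♚ ♝ ♞ ♜
· ♟ · ♟ ♟ · ♟ ♟
· · ♟ · · · · ·
♟ · · · · ♟ · ·
· · · · · · · ♙
· ♙ · · · ♘ · ·
♙ · ♙ ♙ ♙ ♙ ♙ ·
♖ ♘ ♗ ♕ ♔ ♗ · ♖


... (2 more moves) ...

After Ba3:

♜ ♞ ♝ ♛ ♚ ♝ ♞ ♜
· ♟ · ♟ ♟ · · ♟
· · ♟ · · · ♟ ·
♟ · · · · ♟ · ·
· · ♙ · · · · ♙
♗ ♙ · · · ♘ · ·
♙ · · ♙ ♙ ♙ ♙ ·
♖ ♘ · ♕ ♔ ♗ · ♖


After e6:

♜ ♞ ♝ ♛ ♚ ♝ ♞ ♜
· ♟ · ♟ · · · ♟
· · ♟ · ♟ · ♟ ·
♟ · · · · ♟ · ·
· · ♙ · · · · ♙
♗ ♙ · · · ♘ · ·
♙ · · ♙ ♙ ♙ ♙ ·
♖ ♘ · ♕ ♔ ♗ · ♖



  a b c d e f g h
  ─────────────────
8│♜ ♞ ♝ ♛ ♚ ♝ ♞ ♜│8
7│· ♟ · ♟ · · · ♟│7
6│· · ♟ · ♟ · ♟ ·│6
5│♟ · · · · ♟ · ·│5
4│· · ♙ · · · · ♙│4
3│♗ ♙ · · · ♘ · ·│3
2│♙ · · ♙ ♙ ♙ ♙ ·│2
1│♖ ♘ · ♕ ♔ ♗ · ♖│1
  ─────────────────
  a b c d e f g h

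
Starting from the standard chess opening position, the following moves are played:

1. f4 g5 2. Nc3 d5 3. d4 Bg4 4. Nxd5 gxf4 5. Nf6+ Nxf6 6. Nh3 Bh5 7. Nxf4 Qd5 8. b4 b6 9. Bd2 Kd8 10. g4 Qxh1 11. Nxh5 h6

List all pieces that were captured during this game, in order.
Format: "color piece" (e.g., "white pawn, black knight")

Tracking captures:
  Nxd5: captured black pawn
  gxf4: captured white pawn
  Nxf6: captured white knight
  Nxf4: captured black pawn
  Qxh1: captured white rook
  Nxh5: captured black bishop

black pawn, white pawn, white knight, black pawn, white rook, black bishop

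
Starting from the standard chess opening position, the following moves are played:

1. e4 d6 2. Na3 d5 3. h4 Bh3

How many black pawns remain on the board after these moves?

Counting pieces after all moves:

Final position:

  a b c d e f g h
  ─────────────────
8│♜ ♞ · ♛ ♚ ♝ ♞ ♜│8
7│♟ ♟ ♟ · ♟ ♟ ♟ ♟│7
6│· · · · · · · ·│6
5│· · · ♟ · · · ·│5
4│· · · · ♙ · · ♙│4
3│♘ · · · · · · ♝│3
2│♙ ♙ ♙ ♙ · ♙ ♙ ·│2
1│♖ · ♗ ♕ ♔ ♗ ♘ ♖│1
  ─────────────────
  a b c d e f g h


8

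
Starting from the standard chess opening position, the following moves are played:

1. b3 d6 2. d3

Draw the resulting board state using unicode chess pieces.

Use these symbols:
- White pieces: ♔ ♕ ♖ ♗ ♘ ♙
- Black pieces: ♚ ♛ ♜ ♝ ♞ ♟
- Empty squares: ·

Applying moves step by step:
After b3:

♜ ♞ ♝ ♛ ♚ ♝ ♞ ♜
♟ ♟ ♟ ♟ ♟ ♟ ♟ ♟
· · · · · · · ·
· · · · · · · ·
· · · · · · · ·
· ♙ · · · · · ·
♙ · ♙ ♙ ♙ ♙ ♙ ♙
♖ ♘ ♗ ♕ ♔ ♗ ♘ ♖


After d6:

♜ ♞ ♝ ♛ ♚ ♝ ♞ ♜
♟ ♟ ♟ · ♟ ♟ ♟ ♟
· · · ♟ · · · ·
· · · · · · · ·
· · · · · · · ·
· ♙ · · · · · ·
♙ · ♙ ♙ ♙ ♙ ♙ ♙
♖ ♘ ♗ ♕ ♔ ♗ ♘ ♖


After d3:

♜ ♞ ♝ ♛ ♚ ♝ ♞ ♜
♟ ♟ ♟ · ♟ ♟ ♟ ♟
· · · ♟ · · · ·
· · · · · · · ·
· · · · · · · ·
· ♙ · ♙ · · · ·
♙ · ♙ · ♙ ♙ ♙ ♙
♖ ♘ ♗ ♕ ♔ ♗ ♘ ♖



  a b c d e f g h
  ─────────────────
8│♜ ♞ ♝ ♛ ♚ ♝ ♞ ♜│8
7│♟ ♟ ♟ · ♟ ♟ ♟ ♟│7
6│· · · ♟ · · · ·│6
5│· · · · · · · ·│5
4│· · · · · · · ·│4
3│· ♙ · ♙ · · · ·│3
2│♙ · ♙ · ♙ ♙ ♙ ♙│2
1│♖ ♘ ♗ ♕ ♔ ♗ ♘ ♖│1
  ─────────────────
  a b c d e f g h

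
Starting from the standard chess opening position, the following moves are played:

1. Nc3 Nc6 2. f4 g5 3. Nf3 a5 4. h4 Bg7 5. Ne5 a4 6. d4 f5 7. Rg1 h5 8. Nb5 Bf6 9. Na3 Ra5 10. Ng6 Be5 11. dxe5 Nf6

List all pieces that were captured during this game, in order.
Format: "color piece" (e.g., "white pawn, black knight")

Tracking captures:
  dxe5: captured black bishop

black bishop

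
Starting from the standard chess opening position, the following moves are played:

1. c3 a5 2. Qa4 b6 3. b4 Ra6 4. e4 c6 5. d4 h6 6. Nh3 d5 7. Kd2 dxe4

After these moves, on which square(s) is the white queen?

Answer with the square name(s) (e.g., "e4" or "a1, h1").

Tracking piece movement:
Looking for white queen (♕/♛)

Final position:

  a b c d e f g h
  ─────────────────
8│· ♞ ♝ ♛ ♚ ♝ ♞ ♜│8
7│· · · · ♟ ♟ ♟ ·│7
6│♜ ♟ ♟ · · · · ♟│6
5│♟ · · · · · · ·│5
4│♕ ♙ · ♙ ♟ · · ·│4
3│· · ♙ · · · · ♘│3
2│♙ · · ♔ · ♙ ♙ ♙│2
1│♖ ♘ ♗ · · ♗ · ♖│1
  ─────────────────
  a b c d e f g h


a4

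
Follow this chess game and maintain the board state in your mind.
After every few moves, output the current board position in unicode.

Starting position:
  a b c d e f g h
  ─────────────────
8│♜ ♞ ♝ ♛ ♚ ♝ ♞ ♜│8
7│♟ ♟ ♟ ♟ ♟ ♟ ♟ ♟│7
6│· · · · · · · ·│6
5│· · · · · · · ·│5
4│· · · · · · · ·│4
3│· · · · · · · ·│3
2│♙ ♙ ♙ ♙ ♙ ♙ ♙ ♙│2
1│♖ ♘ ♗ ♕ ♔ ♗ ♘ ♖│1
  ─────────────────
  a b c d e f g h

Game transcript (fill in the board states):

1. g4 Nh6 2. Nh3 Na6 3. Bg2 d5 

  a b c d e f g h
  ─────────────────
8│♜ · ♝ ♛ ♚ ♝ · ♜│8
7│♟ ♟ ♟ · ♟ ♟ ♟ ♟│7
6│♞ · · · · · · ♞│6
5│· · · ♟ · · · ·│5
4│· · · · · · ♙ ·│4
3│· · · · · · · ♘│3
2│♙ ♙ ♙ ♙ ♙ ♙ ♗ ♙│2
1│♖ ♘ ♗ ♕ ♔ · · ♖│1
  ─────────────────
  a b c d e f g h

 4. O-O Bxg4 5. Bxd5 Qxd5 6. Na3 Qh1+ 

  a b c d e f g h
  ─────────────────
8│♜ · · · ♚ ♝ · ♜│8
7│♟ ♟ ♟ · ♟ ♟ ♟ ♟│7
6│♞ · · · · · · ♞│6
5│· · · · · · · ·│5
4│· · · · · · ♝ ·│4
3│♘ · · · · · · ♘│3
2│♙ ♙ ♙ ♙ ♙ ♙ · ♙│2
1│♖ · ♗ ♕ · ♖ ♔ ♛│1
  ─────────────────
  a b c d e f g h

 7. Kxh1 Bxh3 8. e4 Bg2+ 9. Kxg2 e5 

  a b c d e f g h
  ─────────────────
8│♜ · · · ♚ ♝ · ♜│8
7│♟ ♟ ♟ · · ♟ ♟ ♟│7
6│♞ · · · · · · ♞│6
5│· · · · ♟ · · ·│5
4│· · · · ♙ · · ·│4
3│♘ · · · · · · ·│3
2│♙ ♙ ♙ ♙ · ♙ ♔ ♙│2
1│♖ · ♗ ♕ · ♖ · ·│1
  ─────────────────
  a b c d e f g h

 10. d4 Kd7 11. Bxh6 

  a b c d e f g h
  ─────────────────
8│♜ · · · · ♝ · ♜│8
7│♟ ♟ ♟ ♚ · ♟ ♟ ♟│7
6│♞ · · · · · · ♗│6
5│· · · · ♟ · · ·│5
4│· · · ♙ ♙ · · ·│4
3│♘ · · · · · · ·│3
2│♙ ♙ ♙ · · ♙ ♔ ♙│2
1│♖ · · ♕ · ♖ · ·│1
  ─────────────────
  a b c d e f g h


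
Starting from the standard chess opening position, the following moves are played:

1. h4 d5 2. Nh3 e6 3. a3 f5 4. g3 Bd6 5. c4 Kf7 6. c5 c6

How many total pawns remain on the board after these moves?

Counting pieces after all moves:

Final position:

  a b c d e f g h
  ─────────────────
8│♜ ♞ ♝ ♛ · · ♞ ♜│8
7│♟ ♟ · · · ♚ ♟ ♟│7
6│· · ♟ ♝ ♟ · · ·│6
5│· · ♙ ♟ · ♟ · ·│5
4│· · · · · · · ♙│4
3│♙ · · · · · ♙ ♘│3
2│· ♙ · ♙ ♙ ♙ · ·│2
1│♖ ♘ ♗ ♕ ♔ ♗ · ♖│1
  ─────────────────
  a b c d e f g h


16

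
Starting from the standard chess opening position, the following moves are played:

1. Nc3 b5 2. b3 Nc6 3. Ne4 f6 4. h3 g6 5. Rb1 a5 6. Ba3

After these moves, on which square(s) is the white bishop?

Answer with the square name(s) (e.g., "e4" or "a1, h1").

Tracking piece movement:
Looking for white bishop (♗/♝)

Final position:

  a b c d e f g h
  ─────────────────
8│♜ · ♝ ♛ ♚ ♝ ♞ ♜│8
7│· · ♟ ♟ ♟ · · ♟│7
6│· · ♞ · · ♟ ♟ ·│6
5│♟ ♟ · · · · · ·│5
4│· · · · ♘ · · ·│4
3│♗ ♙ · · · · · ♙│3
2│♙ · ♙ ♙ ♙ ♙ ♙ ·│2
1│· ♖ · ♕ ♔ ♗ ♘ ♖│1
  ─────────────────
  a b c d e f g h


a3, f1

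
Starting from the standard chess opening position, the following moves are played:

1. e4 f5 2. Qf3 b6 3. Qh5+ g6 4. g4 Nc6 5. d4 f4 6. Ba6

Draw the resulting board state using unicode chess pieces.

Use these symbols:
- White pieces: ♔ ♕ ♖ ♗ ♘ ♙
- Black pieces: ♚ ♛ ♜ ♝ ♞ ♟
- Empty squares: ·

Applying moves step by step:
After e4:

♜ ♞ ♝ ♛ ♚ ♝ ♞ ♜
♟ ♟ ♟ ♟ ♟ ♟ ♟ ♟
· · · · · · · ·
· · · · · · · ·
· · · · ♙ · · ·
· · · · · · · ·
♙ ♙ ♙ ♙ · ♙ ♙ ♙
♖ ♘ ♗ ♕ ♔ ♗ ♘ ♖


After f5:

♜ ♞ ♝ ♛ ♚ ♝ ♞ ♜
♟ ♟ ♟ ♟ ♟ · ♟ ♟
· · · · · · · ·
· · · · · ♟ · ·
· · · · ♙ · · ·
· · · · · · · ·
♙ ♙ ♙ ♙ · ♙ ♙ ♙
♖ ♘ ♗ ♕ ♔ ♗ ♘ ♖


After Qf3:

♜ ♞ ♝ ♛ ♚ ♝ ♞ ♜
♟ ♟ ♟ ♟ ♟ · ♟ ♟
· · · · · · · ·
· · · · · ♟ · ·
· · · · ♙ · · ·
· · · · · ♕ · ·
♙ ♙ ♙ ♙ · ♙ ♙ ♙
♖ ♘ ♗ · ♔ ♗ ♘ ♖


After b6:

♜ ♞ ♝ ♛ ♚ ♝ ♞ ♜
♟ · ♟ ♟ ♟ · ♟ ♟
· ♟ · · · · · ·
· · · · · ♟ · ·
· · · · ♙ · · ·
· · · · · ♕ · ·
♙ ♙ ♙ ♙ · ♙ ♙ ♙
♖ ♘ ♗ · ♔ ♗ ♘ ♖


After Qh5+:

♜ ♞ ♝ ♛ ♚ ♝ ♞ ♜
♟ · ♟ ♟ ♟ · ♟ ♟
· ♟ · · · · · ·
· · · · · ♟ · ♕
· · · · ♙ · · ·
· · · · · · · ·
♙ ♙ ♙ ♙ · ♙ ♙ ♙
♖ ♘ ♗ · ♔ ♗ ♘ ♖


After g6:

♜ ♞ ♝ ♛ ♚ ♝ ♞ ♜
♟ · ♟ ♟ ♟ · · ♟
· ♟ · · · · ♟ ·
· · · · · ♟ · ♕
· · · · ♙ · · ·
· · · · · · · ·
♙ ♙ ♙ ♙ · ♙ ♙ ♙
♖ ♘ ♗ · ♔ ♗ ♘ ♖


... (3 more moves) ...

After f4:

♜ · ♝ ♛ ♚ ♝ ♞ ♜
♟ · ♟ ♟ ♟ · · ♟
· ♟ ♞ · · · ♟ ·
· · · · · · · ♕
· · · ♙ ♙ ♟ ♙ ·
· · · · · · · ·
♙ ♙ ♙ · · ♙ · ♙
♖ ♘ ♗ · ♔ ♗ ♘ ♖


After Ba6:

♜ · ♝ ♛ ♚ ♝ ♞ ♜
♟ · ♟ ♟ ♟ · · ♟
♗ ♟ ♞ · · · ♟ ·
· · · · · · · ♕
· · · ♙ ♙ ♟ ♙ ·
· · · · · · · ·
♙ ♙ ♙ · · ♙ · ♙
♖ ♘ ♗ · ♔ · ♘ ♖



  a b c d e f g h
  ─────────────────
8│♜ · ♝ ♛ ♚ ♝ ♞ ♜│8
7│♟ · ♟ ♟ ♟ · · ♟│7
6│♗ ♟ ♞ · · · ♟ ·│6
5│· · · · · · · ♕│5
4│· · · ♙ ♙ ♟ ♙ ·│4
3│· · · · · · · ·│3
2│♙ ♙ ♙ · · ♙ · ♙│2
1│♖ ♘ ♗ · ♔ · ♘ ♖│1
  ─────────────────
  a b c d e f g h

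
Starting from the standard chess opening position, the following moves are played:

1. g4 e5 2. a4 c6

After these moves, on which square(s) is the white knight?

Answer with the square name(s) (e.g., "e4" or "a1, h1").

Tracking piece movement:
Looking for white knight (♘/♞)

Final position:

  a b c d e f g h
  ─────────────────
8│♜ ♞ ♝ ♛ ♚ ♝ ♞ ♜│8
7│♟ ♟ · ♟ · ♟ ♟ ♟│7
6│· · ♟ · · · · ·│6
5│· · · · ♟ · · ·│5
4│♙ · · · · · ♙ ·│4
3│· · · · · · · ·│3
2│· ♙ ♙ ♙ ♙ ♙ · ♙│2
1│♖ ♘ ♗ ♕ ♔ ♗ ♘ ♖│1
  ─────────────────
  a b c d e f g h


b1, g1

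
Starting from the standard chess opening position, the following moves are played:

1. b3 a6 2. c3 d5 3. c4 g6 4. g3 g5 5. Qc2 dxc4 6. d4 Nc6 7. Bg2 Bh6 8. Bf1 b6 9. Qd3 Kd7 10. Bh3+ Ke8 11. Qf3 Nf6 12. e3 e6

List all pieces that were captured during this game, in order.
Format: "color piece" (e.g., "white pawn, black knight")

Tracking captures:
  dxc4: captured white pawn

white pawn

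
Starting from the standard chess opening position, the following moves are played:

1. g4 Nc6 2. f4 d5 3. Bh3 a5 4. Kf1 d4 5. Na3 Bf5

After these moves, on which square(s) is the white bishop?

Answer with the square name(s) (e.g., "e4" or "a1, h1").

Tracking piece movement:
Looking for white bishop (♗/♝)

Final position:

  a b c d e f g h
  ─────────────────
8│♜ · · ♛ ♚ ♝ ♞ ♜│8
7│· ♟ ♟ · ♟ ♟ ♟ ♟│7
6│· · ♞ · · · · ·│6
5│♟ · · · · ♝ · ·│5
4│· · · ♟ · ♙ ♙ ·│4
3│♘ · · · · · · ♗│3
2│♙ ♙ ♙ ♙ ♙ · · ♙│2
1│♖ · ♗ ♕ · ♔ ♘ ♖│1
  ─────────────────
  a b c d e f g h


c1, h3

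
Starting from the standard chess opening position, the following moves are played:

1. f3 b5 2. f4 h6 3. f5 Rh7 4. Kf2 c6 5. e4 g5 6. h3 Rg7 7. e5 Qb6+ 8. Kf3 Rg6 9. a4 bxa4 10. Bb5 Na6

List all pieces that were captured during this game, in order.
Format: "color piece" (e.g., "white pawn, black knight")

Tracking captures:
  bxa4: captured white pawn

white pawn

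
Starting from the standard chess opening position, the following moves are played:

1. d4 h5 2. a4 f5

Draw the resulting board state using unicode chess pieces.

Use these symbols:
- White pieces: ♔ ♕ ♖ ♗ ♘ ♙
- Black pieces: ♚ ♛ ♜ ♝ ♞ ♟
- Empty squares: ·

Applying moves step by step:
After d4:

♜ ♞ ♝ ♛ ♚ ♝ ♞ ♜
♟ ♟ ♟ ♟ ♟ ♟ ♟ ♟
· · · · · · · ·
· · · · · · · ·
· · · ♙ · · · ·
· · · · · · · ·
♙ ♙ ♙ · ♙ ♙ ♙ ♙
♖ ♘ ♗ ♕ ♔ ♗ ♘ ♖


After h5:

♜ ♞ ♝ ♛ ♚ ♝ ♞ ♜
♟ ♟ ♟ ♟ ♟ ♟ ♟ ·
· · · · · · · ·
· · · · · · · ♟
· · · ♙ · · · ·
· · · · · · · ·
♙ ♙ ♙ · ♙ ♙ ♙ ♙
♖ ♘ ♗ ♕ ♔ ♗ ♘ ♖


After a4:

♜ ♞ ♝ ♛ ♚ ♝ ♞ ♜
♟ ♟ ♟ ♟ ♟ ♟ ♟ ·
· · · · · · · ·
· · · · · · · ♟
♙ · · ♙ · · · ·
· · · · · · · ·
· ♙ ♙ · ♙ ♙ ♙ ♙
♖ ♘ ♗ ♕ ♔ ♗ ♘ ♖


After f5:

♜ ♞ ♝ ♛ ♚ ♝ ♞ ♜
♟ ♟ ♟ ♟ ♟ · ♟ ·
· · · · · · · ·
· · · · · ♟ · ♟
♙ · · ♙ · · · ·
· · · · · · · ·
· ♙ ♙ · ♙ ♙ ♙ ♙
♖ ♘ ♗ ♕ ♔ ♗ ♘ ♖



  a b c d e f g h
  ─────────────────
8│♜ ♞ ♝ ♛ ♚ ♝ ♞ ♜│8
7│♟ ♟ ♟ ♟ ♟ · ♟ ·│7
6│· · · · · · · ·│6
5│· · · · · ♟ · ♟│5
4│♙ · · ♙ · · · ·│4
3│· · · · · · · ·│3
2│· ♙ ♙ · ♙ ♙ ♙ ♙│2
1│♖ ♘ ♗ ♕ ♔ ♗ ♘ ♖│1
  ─────────────────
  a b c d e f g h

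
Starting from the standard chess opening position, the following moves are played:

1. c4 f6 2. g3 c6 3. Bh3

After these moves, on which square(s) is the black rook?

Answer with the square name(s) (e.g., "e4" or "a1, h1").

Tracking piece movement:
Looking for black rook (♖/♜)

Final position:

  a b c d e f g h
  ─────────────────
8│♜ ♞ ♝ ♛ ♚ ♝ ♞ ♜│8
7│♟ ♟ · ♟ ♟ · ♟ ♟│7
6│· · ♟ · · ♟ · ·│6
5│· · · · · · · ·│5
4│· · ♙ · · · · ·│4
3│· · · · · · ♙ ♗│3
2│♙ ♙ · ♙ ♙ ♙ · ♙│2
1│♖ ♘ ♗ ♕ ♔ · ♘ ♖│1
  ─────────────────
  a b c d e f g h


a8, h8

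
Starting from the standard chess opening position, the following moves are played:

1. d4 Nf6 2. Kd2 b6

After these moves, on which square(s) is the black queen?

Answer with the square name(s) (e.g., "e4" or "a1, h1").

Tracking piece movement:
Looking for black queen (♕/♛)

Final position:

  a b c d e f g h
  ─────────────────
8│♜ ♞ ♝ ♛ ♚ ♝ · ♜│8
7│♟ · ♟ ♟ ♟ ♟ ♟ ♟│7
6│· ♟ · · · ♞ · ·│6
5│· · · · · · · ·│5
4│· · · ♙ · · · ·│4
3│· · · · · · · ·│3
2│♙ ♙ ♙ ♔ ♙ ♙ ♙ ♙│2
1│♖ ♘ ♗ ♕ · ♗ ♘ ♖│1
  ─────────────────
  a b c d e f g h


d8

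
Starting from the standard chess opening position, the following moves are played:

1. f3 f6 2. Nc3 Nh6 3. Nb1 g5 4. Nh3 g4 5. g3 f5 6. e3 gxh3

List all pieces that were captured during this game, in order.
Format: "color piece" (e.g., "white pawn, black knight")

Tracking captures:
  gxh3: captured white knight

white knight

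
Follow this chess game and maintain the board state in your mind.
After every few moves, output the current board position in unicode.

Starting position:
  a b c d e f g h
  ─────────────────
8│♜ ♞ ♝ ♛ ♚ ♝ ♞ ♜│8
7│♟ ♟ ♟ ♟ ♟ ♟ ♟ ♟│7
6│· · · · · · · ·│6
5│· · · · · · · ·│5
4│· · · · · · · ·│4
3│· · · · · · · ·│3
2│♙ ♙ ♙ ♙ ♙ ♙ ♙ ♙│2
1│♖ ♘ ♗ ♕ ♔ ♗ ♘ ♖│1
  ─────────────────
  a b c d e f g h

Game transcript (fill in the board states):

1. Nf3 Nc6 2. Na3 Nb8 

  a b c d e f g h
  ─────────────────
8│♜ ♞ ♝ ♛ ♚ ♝ ♞ ♜│8
7│♟ ♟ ♟ ♟ ♟ ♟ ♟ ♟│7
6│· · · · · · · ·│6
5│· · · · · · · ·│5
4│· · · · · · · ·│4
3│♘ · · · · ♘ · ·│3
2│♙ ♙ ♙ ♙ ♙ ♙ ♙ ♙│2
1│♖ · ♗ ♕ ♔ ♗ · ♖│1
  ─────────────────
  a b c d e f g h

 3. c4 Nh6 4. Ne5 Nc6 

  a b c d e f g h
  ─────────────────
8│♜ · ♝ ♛ ♚ ♝ · ♜│8
7│♟ ♟ ♟ ♟ ♟ ♟ ♟ ♟│7
6│· · ♞ · · · · ♞│6
5│· · · · ♘ · · ·│5
4│· · ♙ · · · · ·│4
3│♘ · · · · · · ·│3
2│♙ ♙ · ♙ ♙ ♙ ♙ ♙│2
1│♖ · ♗ ♕ ♔ ♗ · ♖│1
  ─────────────────
  a b c d e f g h

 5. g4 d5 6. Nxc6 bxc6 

  a b c d e f g h
  ─────────────────
8│♜ · ♝ ♛ ♚ ♝ · ♜│8
7│♟ · ♟ · ♟ ♟ ♟ ♟│7
6│· · ♟ · · · · ♞│6
5│· · · ♟ · · · ·│5
4│· · ♙ · · · ♙ ·│4
3│♘ · · · · · · ·│3
2│♙ ♙ · ♙ ♙ ♙ · ♙│2
1│♖ · ♗ ♕ ♔ ♗ · ♖│1
  ─────────────────
  a b c d e f g h

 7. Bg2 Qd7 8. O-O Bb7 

  a b c d e f g h
  ─────────────────
8│♜ · · · ♚ ♝ · ♜│8
7│♟ ♝ ♟ ♛ ♟ ♟ ♟ ♟│7
6│· · ♟ · · · · ♞│6
5│· · · ♟ · · · ·│5
4│· · ♙ · · · ♙ ·│4
3│♘ · · · · · · ·│3
2│♙ ♙ · ♙ ♙ ♙ ♗ ♙│2
1│♖ · ♗ ♕ · ♖ ♔ ·│1
  ─────────────────
  a b c d e f g h

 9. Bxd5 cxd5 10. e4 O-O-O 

  a b c d e f g h
  ─────────────────
8│· · ♚ ♜ · ♝ · ♜│8
7│♟ ♝ ♟ ♛ ♟ ♟ ♟ ♟│7
6│· · · · · · · ♞│6
5│· · · ♟ · · · ·│5
4│· · ♙ · ♙ · ♙ ·│4
3│♘ · · · · · · ·│3
2│♙ ♙ · ♙ · ♙ · ♙│2
1│♖ · ♗ ♕ · ♖ ♔ ·│1
  ─────────────────
  a b c d e f g h



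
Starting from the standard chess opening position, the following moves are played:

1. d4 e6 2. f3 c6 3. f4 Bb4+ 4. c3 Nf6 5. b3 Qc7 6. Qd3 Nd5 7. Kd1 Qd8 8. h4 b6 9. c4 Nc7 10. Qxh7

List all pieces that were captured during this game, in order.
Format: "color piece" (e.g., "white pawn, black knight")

Tracking captures:
  Qxh7: captured black pawn

black pawn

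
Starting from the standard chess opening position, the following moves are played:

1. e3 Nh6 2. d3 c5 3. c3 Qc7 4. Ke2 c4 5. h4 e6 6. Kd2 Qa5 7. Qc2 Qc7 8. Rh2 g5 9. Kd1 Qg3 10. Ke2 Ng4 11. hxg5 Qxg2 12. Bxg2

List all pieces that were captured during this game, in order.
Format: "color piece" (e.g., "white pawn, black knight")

Tracking captures:
  hxg5: captured black pawn
  Qxg2: captured white pawn
  Bxg2: captured black queen

black pawn, white pawn, black queen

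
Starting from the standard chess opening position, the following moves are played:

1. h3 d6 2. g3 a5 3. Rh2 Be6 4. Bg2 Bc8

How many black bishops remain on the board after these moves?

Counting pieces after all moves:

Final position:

  a b c d e f g h
  ─────────────────
8│♜ ♞ ♝ ♛ ♚ ♝ ♞ ♜│8
7│· ♟ ♟ · ♟ ♟ ♟ ♟│7
6│· · · ♟ · · · ·│6
5│♟ · · · · · · ·│5
4│· · · · · · · ·│4
3│· · · · · · ♙ ♙│3
2│♙ ♙ ♙ ♙ ♙ ♙ ♗ ♖│2
1│♖ ♘ ♗ ♕ ♔ · ♘ ·│1
  ─────────────────
  a b c d e f g h


2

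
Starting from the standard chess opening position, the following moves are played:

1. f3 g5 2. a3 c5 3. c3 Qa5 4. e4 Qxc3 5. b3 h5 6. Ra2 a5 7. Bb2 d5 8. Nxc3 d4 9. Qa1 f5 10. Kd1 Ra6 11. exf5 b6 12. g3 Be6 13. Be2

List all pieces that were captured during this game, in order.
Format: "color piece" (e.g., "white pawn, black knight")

Tracking captures:
  Qxc3: captured white pawn
  Nxc3: captured black queen
  exf5: captured black pawn

white pawn, black queen, black pawn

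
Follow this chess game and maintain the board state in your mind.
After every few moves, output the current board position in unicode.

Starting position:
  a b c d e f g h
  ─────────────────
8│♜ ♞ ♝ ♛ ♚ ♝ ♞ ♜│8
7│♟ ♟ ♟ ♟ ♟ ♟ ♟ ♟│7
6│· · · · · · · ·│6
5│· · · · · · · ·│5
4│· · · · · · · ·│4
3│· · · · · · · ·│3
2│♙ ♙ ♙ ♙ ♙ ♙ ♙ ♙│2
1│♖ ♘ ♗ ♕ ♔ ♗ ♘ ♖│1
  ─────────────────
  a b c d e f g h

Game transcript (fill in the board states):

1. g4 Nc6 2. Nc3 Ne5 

  a b c d e f g h
  ─────────────────
8│♜ · ♝ ♛ ♚ ♝ ♞ ♜│8
7│♟ ♟ ♟ ♟ ♟ ♟ ♟ ♟│7
6│· · · · · · · ·│6
5│· · · · ♞ · · ·│5
4│· · · · · · ♙ ·│4
3│· · ♘ · · · · ·│3
2│♙ ♙ ♙ ♙ ♙ ♙ · ♙│2
1│♖ · ♗ ♕ ♔ ♗ ♘ ♖│1
  ─────────────────
  a b c d e f g h

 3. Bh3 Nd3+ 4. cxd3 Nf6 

  a b c d e f g h
  ─────────────────
8│♜ · ♝ ♛ ♚ ♝ · ♜│8
7│♟ ♟ ♟ ♟ ♟ ♟ ♟ ♟│7
6│· · · · · ♞ · ·│6
5│· · · · · · · ·│5
4│· · · · · · ♙ ·│4
3│· · ♘ ♙ · · · ♗│3
2│♙ ♙ · ♙ ♙ ♙ · ♙│2
1│♖ · ♗ ♕ ♔ · ♘ ♖│1
  ─────────────────
  a b c d e f g h

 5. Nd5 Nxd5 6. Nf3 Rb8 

  a b c d e f g h
  ─────────────────
8│· ♜ ♝ ♛ ♚ ♝ · ♜│8
7│♟ ♟ ♟ ♟ ♟ ♟ ♟ ♟│7
6│· · · · · · · ·│6
5│· · · ♞ · · · ·│5
4│· · · · · · ♙ ·│4
3│· · · ♙ · ♘ · ♗│3
2│♙ ♙ · ♙ ♙ ♙ · ♙│2
1│♖ · ♗ ♕ ♔ · · ♖│1
  ─────────────────
  a b c d e f g h

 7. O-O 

  a b c d e f g h
  ─────────────────
8│· ♜ ♝ ♛ ♚ ♝ · ♜│8
7│♟ ♟ ♟ ♟ ♟ ♟ ♟ ♟│7
6│· · · · · · · ·│6
5│· · · ♞ · · · ·│5
4│· · · · · · ♙ ·│4
3│· · · ♙ · ♘ · ♗│3
2│♙ ♙ · ♙ ♙ ♙ · ♙│2
1│♖ · ♗ ♕ · ♖ ♔ ·│1
  ─────────────────
  a b c d e f g h
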